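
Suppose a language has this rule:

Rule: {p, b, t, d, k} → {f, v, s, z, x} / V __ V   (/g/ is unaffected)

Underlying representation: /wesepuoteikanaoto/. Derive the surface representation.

/p/ is a stop between vowels /e/ and /u/, so it spirantizes to the fricative [f].
/t/ is a stop between vowels /o/ and /e/, so it spirantizes to the fricative [s].
/k/ is a stop between vowels /i/ and /a/, so it spirantizes to the fricative [x].
/t/ is a stop between vowels /o/ and /o/, so it spirantizes to the fricative [s].
Surface form: [wesefuoseixanaoso].

wesefuoseixanaoso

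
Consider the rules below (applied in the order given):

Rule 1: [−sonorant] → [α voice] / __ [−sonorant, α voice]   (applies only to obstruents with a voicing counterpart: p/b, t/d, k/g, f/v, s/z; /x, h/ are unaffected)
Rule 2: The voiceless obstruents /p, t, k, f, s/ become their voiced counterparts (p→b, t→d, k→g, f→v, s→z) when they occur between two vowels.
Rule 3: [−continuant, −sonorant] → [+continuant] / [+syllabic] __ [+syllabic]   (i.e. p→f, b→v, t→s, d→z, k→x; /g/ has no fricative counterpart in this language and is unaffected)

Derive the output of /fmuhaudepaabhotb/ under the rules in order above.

fmuhauzevaaphodb

Rule 1 (regressive voicing assimilation): /b/ precedes the voiceless obstruent /h/, so it devoices to [p] by assimilation. /t/ precedes the voiced obstruent /b/, so it voices to [d] by assimilation. /fmuhaudepaabhotb/ → fmuhaudepaaphodb.
Rule 2 (intervocalic voicing): /p/ is a voiceless obstruent between vowels /e/ and /a/, so it voices to [b]. /fmuhaudepaaphodb/ → fmuhaudebaaphodb.
Rule 3 (intervocalic spirantization): /d/ is a stop between vowels /u/ and /e/, so it spirantizes to the fricative [z]. /b/ is a stop between vowels /e/ and /a/, so it spirantizes to the fricative [v]. /fmuhaudebaaphodb/ → fmuhauzevaaphodb.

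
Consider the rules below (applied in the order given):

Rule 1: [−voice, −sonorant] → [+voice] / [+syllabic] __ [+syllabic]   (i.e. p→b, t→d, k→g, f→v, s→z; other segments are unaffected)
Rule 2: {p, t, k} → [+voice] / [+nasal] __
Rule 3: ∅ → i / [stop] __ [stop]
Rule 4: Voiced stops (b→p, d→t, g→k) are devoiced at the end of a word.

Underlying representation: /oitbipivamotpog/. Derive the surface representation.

oitibibivamotipok

Rule 1 (intervocalic voicing): /p/ is a voiceless obstruent between vowels /i/ and /i/, so it voices to [b]. /oitbipivamotpog/ → oitbibivamotpog.
Rule 2 (post-nasal voicing): no segment meets the environment; /oitbibivamotpog/ is unchanged.
Rule 3 (stop-cluster i-epenthesis): /t/ and /b/ form a stop–stop cluster, so [i] is inserted between them. /t/ and /p/ form a stop–stop cluster, so [i] is inserted between them. /oitbibivamotpog/ → oitibibivamotipog.
Rule 4 (final devoicing): /g/ is a voiced stop in word-final position, so it devoices to [k]. /oitibibivamotipog/ → oitibibivamotipok.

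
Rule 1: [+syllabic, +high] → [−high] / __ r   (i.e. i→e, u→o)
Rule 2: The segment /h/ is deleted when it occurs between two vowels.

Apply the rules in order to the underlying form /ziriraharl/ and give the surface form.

Rule 1 (pre-rhotic lowering): /i/ is a high vowel immediately before /r/, so it lowers to [e]. /i/ is a high vowel immediately before /r/, so it lowers to [e]. /ziriraharl/ → zereraharl.
Rule 2 (intervocalic h-deletion): /h/ occurs between vowels /a/ and /a/, so it deletes. /zereraharl/ → zereraarl.

zereraarl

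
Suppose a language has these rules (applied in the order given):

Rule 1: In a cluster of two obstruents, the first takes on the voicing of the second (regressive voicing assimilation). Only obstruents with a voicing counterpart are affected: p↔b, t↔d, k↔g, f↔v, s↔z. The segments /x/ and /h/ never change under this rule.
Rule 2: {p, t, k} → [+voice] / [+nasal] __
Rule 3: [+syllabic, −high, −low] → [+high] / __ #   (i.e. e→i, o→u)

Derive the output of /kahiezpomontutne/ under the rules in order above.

kahiespomondutni

Rule 1 (regressive voicing assimilation): /z/ precedes the voiceless obstruent /p/, so it devoices to [s] by assimilation. /kahiezpomontutne/ → kahiespomontutne.
Rule 2 (post-nasal voicing): /t/ is a voiceless stop immediately after the nasal /n/, so it voices to [d]. /kahiespomontutne/ → kahiespomondutne.
Rule 3 (final vowel raising): /e/ is a mid vowel in word-final position, so it raises to [i]. /kahiespomondutne/ → kahiespomondutni.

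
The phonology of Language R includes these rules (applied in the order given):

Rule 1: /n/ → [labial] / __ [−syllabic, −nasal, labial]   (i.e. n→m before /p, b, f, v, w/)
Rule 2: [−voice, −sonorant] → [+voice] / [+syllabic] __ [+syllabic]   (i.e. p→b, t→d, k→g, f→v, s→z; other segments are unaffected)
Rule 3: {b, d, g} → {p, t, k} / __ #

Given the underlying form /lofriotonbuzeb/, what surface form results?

Rule 1 (nasal place assimilation): /n/ precedes the labial consonant /b/, so it assimilates in place to [m]. /lofriotonbuzeb/ → lofriotombuzeb.
Rule 2 (intervocalic voicing): /t/ is a voiceless obstruent between vowels /o/ and /o/, so it voices to [d]. /lofriotombuzeb/ → lofriodombuzeb.
Rule 3 (final devoicing): /b/ is a voiced stop in word-final position, so it devoices to [p]. /lofriodombuzeb/ → lofriodombuzep.

lofriodombuzep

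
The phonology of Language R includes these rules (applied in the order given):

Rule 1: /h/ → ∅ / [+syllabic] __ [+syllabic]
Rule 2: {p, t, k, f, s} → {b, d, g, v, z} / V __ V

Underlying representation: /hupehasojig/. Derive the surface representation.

hubeazojig

Rule 1 (intervocalic h-deletion): /h/ occurs between vowels /e/ and /a/, so it deletes. /hupehasojig/ → hupeasojig.
Rule 2 (intervocalic voicing): /p/ is a voiceless obstruent between vowels /u/ and /e/, so it voices to [b]. /s/ is a voiceless obstruent between vowels /a/ and /o/, so it voices to [z]. /hupeasojig/ → hubeazojig.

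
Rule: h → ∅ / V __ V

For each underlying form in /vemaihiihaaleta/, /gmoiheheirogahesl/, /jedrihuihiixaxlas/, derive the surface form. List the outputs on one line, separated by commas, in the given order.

vemaiiiaaleta, gmoieeirogaesl, jedriuiiixaxlas

/vemaihiihaaleta/: /h/ occurs between vowels /i/ and /i/, so it deletes. /h/ occurs between vowels /i/ and /a/, so it deletes. → [vemaiiiaaleta].
/gmoiheheirogahesl/: /h/ occurs between vowels /i/ and /e/, so it deletes. /h/ occurs between vowels /e/ and /e/, so it deletes. /h/ occurs between vowels /a/ and /e/, so it deletes. → [gmoieeirogaesl].
/jedrihuihiixaxlas/: /h/ occurs between vowels /i/ and /u/, so it deletes. /h/ occurs between vowels /i/ and /i/, so it deletes. → [jedriuiiixaxlas].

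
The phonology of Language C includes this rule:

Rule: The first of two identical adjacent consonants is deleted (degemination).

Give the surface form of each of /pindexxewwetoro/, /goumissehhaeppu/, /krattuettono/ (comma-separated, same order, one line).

pindexewetoro, goumisehaepu, kratuetono

/pindexxewwetoro/: /xx/ is a geminate; the first /x/ deletes. /ww/ is a geminate; the first /w/ deletes. → [pindexewetoro].
/goumissehhaeppu/: /ss/ is a geminate; the first /s/ deletes. /hh/ is a geminate; the first /h/ deletes. /pp/ is a geminate; the first /p/ deletes. → [goumisehaepu].
/krattuettono/: /tt/ is a geminate; the first /t/ deletes. /tt/ is a geminate; the first /t/ deletes. → [kratuetono].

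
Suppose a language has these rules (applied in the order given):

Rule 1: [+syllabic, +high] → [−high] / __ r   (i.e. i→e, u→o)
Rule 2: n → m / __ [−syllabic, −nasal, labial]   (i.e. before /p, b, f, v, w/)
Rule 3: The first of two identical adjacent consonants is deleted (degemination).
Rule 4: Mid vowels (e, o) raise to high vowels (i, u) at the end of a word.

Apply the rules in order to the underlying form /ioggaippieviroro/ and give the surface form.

iogaipieveroru

Rule 1 (pre-rhotic lowering): /i/ is a high vowel immediately before /r/, so it lowers to [e]. /ioggaippieviroro/ → ioggaippieveroro.
Rule 2 (nasal place assimilation): no segment meets the environment; /ioggaippieveroro/ is unchanged.
Rule 3 (degemination): /gg/ is a geminate; the first /g/ deletes. /pp/ is a geminate; the first /p/ deletes. /ioggaippieveroro/ → iogaipieveroro.
Rule 4 (final vowel raising): /o/ is a mid vowel in word-final position, so it raises to [u]. /iogaipieveroro/ → iogaipieveroru.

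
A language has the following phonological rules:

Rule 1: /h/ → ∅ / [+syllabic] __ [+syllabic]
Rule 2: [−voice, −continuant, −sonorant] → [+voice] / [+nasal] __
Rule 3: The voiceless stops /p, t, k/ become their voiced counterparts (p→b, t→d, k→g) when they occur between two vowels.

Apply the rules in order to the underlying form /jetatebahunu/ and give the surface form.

Rule 1 (intervocalic h-deletion): /h/ occurs between vowels /a/ and /u/, so it deletes. /jetatebahunu/ → jetatebaunu.
Rule 2 (post-nasal voicing): no segment meets the environment; /jetatebaunu/ is unchanged.
Rule 3 (intervocalic voicing): /t/ is a voiceless stop between vowels /e/ and /a/, so it voices to [d]. /t/ is a voiceless stop between vowels /a/ and /e/, so it voices to [d]. /jetatebaunu/ → jedadebaunu.

jedadebaunu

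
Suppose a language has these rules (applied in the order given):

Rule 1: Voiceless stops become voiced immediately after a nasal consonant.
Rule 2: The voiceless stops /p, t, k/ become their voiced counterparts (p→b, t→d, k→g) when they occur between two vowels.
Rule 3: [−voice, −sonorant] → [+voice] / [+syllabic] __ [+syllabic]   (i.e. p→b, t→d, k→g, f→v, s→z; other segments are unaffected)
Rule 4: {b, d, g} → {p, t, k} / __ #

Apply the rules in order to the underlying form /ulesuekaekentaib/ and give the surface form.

ulezuegaegendaip

Rule 1 (post-nasal voicing): /t/ is a voiceless stop immediately after the nasal /n/, so it voices to [d]. /ulesuekaekentaib/ → ulesuekaekendaib.
Rule 2 (intervocalic voicing): /k/ is a voiceless stop between vowels /e/ and /a/, so it voices to [g]. /k/ is a voiceless stop between vowels /e/ and /e/, so it voices to [g]. /ulesuekaekendaib/ → ulesuegaegendaib.
Rule 3 (intervocalic voicing): /s/ is a voiceless obstruent between vowels /e/ and /u/, so it voices to [z]. /ulesuegaegendaib/ → ulezuegaegendaib.
Rule 4 (final devoicing): /b/ is a voiced stop in word-final position, so it devoices to [p]. /ulezuegaegendaib/ → ulezuegaegendaip.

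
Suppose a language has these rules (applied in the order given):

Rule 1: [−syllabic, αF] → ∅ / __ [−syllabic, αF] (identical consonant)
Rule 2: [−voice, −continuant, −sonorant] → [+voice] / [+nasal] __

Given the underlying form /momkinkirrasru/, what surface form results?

momgingirasru

Rule 1 (degemination): /rr/ is a geminate; the first /r/ deletes. /momkinkirrasru/ → momkinkirasru.
Rule 2 (post-nasal voicing): /k/ is a voiceless stop immediately after the nasal /m/, so it voices to [g]. /k/ is a voiceless stop immediately after the nasal /n/, so it voices to [g]. /momkinkirasru/ → momgingirasru.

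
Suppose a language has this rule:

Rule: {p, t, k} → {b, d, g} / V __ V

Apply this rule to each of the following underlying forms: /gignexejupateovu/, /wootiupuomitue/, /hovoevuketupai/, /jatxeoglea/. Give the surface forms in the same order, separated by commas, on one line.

gignexejubadeovu, woodiubuomidue, hovoevugedubai, jatxeoglea

/gignexejupateovu/: /p/ is a voiceless stop between vowels /u/ and /a/, so it voices to [b]. /t/ is a voiceless stop between vowels /a/ and /e/, so it voices to [d]. → [gignexejubadeovu].
/wootiupuomitue/: /t/ is a voiceless stop between vowels /o/ and /i/, so it voices to [d]. /p/ is a voiceless stop between vowels /u/ and /u/, so it voices to [b]. /t/ is a voiceless stop between vowels /i/ and /u/, so it voices to [d]. → [woodiubuomidue].
/hovoevuketupai/: /k/ is a voiceless stop between vowels /u/ and /e/, so it voices to [g]. /t/ is a voiceless stop between vowels /e/ and /u/, so it voices to [d]. /p/ is a voiceless stop between vowels /u/ and /a/, so it voices to [b]. → [hovoevugedubai].
/jatxeoglea/: the rule's environment is not met; surfaces unchanged as [jatxeoglea].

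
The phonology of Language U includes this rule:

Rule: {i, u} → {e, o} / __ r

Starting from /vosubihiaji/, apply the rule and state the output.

vosubihiaji

No segment of /vosubihiaji/ meets the structural description of the rule, so the form surfaces unchanged.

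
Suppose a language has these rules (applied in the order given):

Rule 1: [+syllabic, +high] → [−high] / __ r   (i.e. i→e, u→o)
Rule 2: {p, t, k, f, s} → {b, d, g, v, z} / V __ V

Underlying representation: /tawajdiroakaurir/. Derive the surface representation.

tawajderoagaorer

Rule 1 (pre-rhotic lowering): /i/ is a high vowel immediately before /r/, so it lowers to [e]. /u/ is a high vowel immediately before /r/, so it lowers to [o]. /i/ is a high vowel immediately before /r/, so it lowers to [e]. /tawajdiroakaurir/ → tawajderoakaorer.
Rule 2 (intervocalic voicing): /k/ is a voiceless obstruent between vowels /a/ and /a/, so it voices to [g]. /tawajderoakaorer/ → tawajderoagaorer.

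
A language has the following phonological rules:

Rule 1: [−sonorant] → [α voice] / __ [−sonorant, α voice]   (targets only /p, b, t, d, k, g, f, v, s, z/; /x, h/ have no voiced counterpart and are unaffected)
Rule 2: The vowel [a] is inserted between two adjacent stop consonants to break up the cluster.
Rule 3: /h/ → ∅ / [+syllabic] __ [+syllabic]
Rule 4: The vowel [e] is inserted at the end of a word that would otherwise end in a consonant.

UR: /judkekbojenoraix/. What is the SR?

Rule 1 (regressive voicing assimilation): /d/ precedes the voiceless obstruent /k/, so it devoices to [t] by assimilation. /k/ precedes the voiced obstruent /b/, so it voices to [g] by assimilation. /judkekbojenoraix/ → jutkegbojenoraix.
Rule 2 (stop-cluster a-epenthesis): /t/ and /k/ form a stop–stop cluster, so [a] is inserted between them. /g/ and /b/ form a stop–stop cluster, so [a] is inserted between them. /jutkegbojenoraix/ → jutakegabojenoraix.
Rule 3 (intervocalic h-deletion): no segment meets the environment; /jutakegabojenoraix/ is unchanged.
Rule 4 (final e-epenthesis): the form ends in the consonant /x/, so [e] is inserted word-finally. /jutakegabojenoraix/ → jutakegabojenoraixe.

jutakegabojenoraixe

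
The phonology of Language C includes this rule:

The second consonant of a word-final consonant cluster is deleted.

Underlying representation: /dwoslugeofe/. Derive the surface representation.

dwoslugeofe

No segment of /dwoslugeofe/ meets the structural description of the rule, so the form surfaces unchanged.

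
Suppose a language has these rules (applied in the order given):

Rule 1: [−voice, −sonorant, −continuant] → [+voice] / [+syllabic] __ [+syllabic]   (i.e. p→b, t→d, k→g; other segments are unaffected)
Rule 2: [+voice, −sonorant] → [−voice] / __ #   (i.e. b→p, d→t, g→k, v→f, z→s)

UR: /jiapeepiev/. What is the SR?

jiabeebief

Rule 1 (intervocalic voicing): /p/ is a voiceless stop between vowels /a/ and /e/, so it voices to [b]. /p/ is a voiceless stop between vowels /e/ and /i/, so it voices to [b]. /jiapeepiev/ → jiabeebiev.
Rule 2 (final devoicing): /v/ is a voiced obstruent in word-final position, so it devoices to [f]. /jiabeebiev/ → jiabeebief.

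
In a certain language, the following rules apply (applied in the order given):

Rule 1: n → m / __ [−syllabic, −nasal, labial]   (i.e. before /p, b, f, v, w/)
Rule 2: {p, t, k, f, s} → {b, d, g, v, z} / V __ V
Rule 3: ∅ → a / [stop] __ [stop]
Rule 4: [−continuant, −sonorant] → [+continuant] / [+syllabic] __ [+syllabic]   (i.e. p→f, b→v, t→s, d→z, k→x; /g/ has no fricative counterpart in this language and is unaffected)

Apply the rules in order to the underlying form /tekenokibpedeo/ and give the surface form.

Rule 1 (nasal place assimilation): no segment meets the environment; /tekenokibpedeo/ is unchanged.
Rule 2 (intervocalic voicing): /k/ is a voiceless obstruent between vowels /e/ and /e/, so it voices to [g]. /k/ is a voiceless obstruent between vowels /o/ and /i/, so it voices to [g]. /tekenokibpedeo/ → tegenogibpedeo.
Rule 3 (stop-cluster a-epenthesis): /b/ and /p/ form a stop–stop cluster, so [a] is inserted between them. /tegenogibpedeo/ → tegenogibapedeo.
Rule 4 (intervocalic spirantization): /b/ is a stop between vowels /i/ and /a/, so it spirantizes to the fricative [v]. /p/ is a stop between vowels /a/ and /e/, so it spirantizes to the fricative [f]. /d/ is a stop between vowels /e/ and /e/, so it spirantizes to the fricative [z]. /tegenogibapedeo/ → tegenogivafezeo.

tegenogivafezeo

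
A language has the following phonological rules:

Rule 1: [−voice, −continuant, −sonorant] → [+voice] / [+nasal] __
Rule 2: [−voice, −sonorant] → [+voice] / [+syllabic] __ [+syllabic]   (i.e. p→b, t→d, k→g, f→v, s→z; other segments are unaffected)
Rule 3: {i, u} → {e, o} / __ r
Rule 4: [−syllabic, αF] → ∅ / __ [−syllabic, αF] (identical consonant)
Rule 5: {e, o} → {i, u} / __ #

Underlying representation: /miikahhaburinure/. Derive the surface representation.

Rule 1 (post-nasal voicing): no segment meets the environment; /miikahhaburinure/ is unchanged.
Rule 2 (intervocalic voicing): /k/ is a voiceless obstruent between vowels /i/ and /a/, so it voices to [g]. /miikahhaburinure/ → miigahhaburinure.
Rule 3 (pre-rhotic lowering): /u/ is a high vowel immediately before /r/, so it lowers to [o]. /u/ is a high vowel immediately before /r/, so it lowers to [o]. /miigahhaburinure/ → miigahhaborinore.
Rule 4 (degemination): /hh/ is a geminate; the first /h/ deletes. /miigahhaborinore/ → miigahaborinore.
Rule 5 (final vowel raising): /e/ is a mid vowel in word-final position, so it raises to [i]. /miigahaborinore/ → miigahaborinori.

miigahaborinori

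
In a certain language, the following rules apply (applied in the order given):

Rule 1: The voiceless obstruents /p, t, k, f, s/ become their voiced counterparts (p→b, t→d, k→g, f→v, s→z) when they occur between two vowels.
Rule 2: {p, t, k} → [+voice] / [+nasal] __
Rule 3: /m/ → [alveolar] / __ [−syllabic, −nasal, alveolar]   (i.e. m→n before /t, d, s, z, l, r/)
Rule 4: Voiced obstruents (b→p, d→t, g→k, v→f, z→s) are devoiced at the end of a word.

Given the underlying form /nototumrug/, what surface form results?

nododunruk

Rule 1 (intervocalic voicing): /t/ is a voiceless obstruent between vowels /o/ and /o/, so it voices to [d]. /t/ is a voiceless obstruent between vowels /o/ and /u/, so it voices to [d]. /nototumrug/ → nododumrug.
Rule 2 (post-nasal voicing): no segment meets the environment; /nododumrug/ is unchanged.
Rule 3 (nasal place assimilation): /m/ precedes the alveolar consonant /r/, so it assimilates in place to [n]. /nododumrug/ → nododunrug.
Rule 4 (final devoicing): /g/ is a voiced obstruent in word-final position, so it devoices to [k]. /nododunrug/ → nododunruk.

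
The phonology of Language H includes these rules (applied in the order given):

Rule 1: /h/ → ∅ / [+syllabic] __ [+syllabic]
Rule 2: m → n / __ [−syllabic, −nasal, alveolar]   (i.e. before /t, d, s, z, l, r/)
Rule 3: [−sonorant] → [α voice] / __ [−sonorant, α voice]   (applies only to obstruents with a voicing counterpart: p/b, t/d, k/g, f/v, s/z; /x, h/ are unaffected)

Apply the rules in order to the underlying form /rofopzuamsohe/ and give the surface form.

rofobzuansoe

Rule 1 (intervocalic h-deletion): /h/ occurs between vowels /o/ and /e/, so it deletes. /rofopzuamsohe/ → rofopzuamsoe.
Rule 2 (nasal place assimilation): /m/ precedes the alveolar consonant /s/, so it assimilates in place to [n]. /rofopzuamsoe/ → rofopzuansoe.
Rule 3 (regressive voicing assimilation): /p/ precedes the voiced obstruent /z/, so it voices to [b] by assimilation. /rofopzuansoe/ → rofobzuansoe.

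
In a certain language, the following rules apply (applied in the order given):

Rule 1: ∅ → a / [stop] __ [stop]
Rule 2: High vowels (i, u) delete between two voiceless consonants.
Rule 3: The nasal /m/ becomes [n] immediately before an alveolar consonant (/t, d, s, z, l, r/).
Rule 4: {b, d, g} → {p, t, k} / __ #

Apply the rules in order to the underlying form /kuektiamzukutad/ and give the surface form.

kuekatianzuktat

Rule 1 (stop-cluster a-epenthesis): /k/ and /t/ form a stop–stop cluster, so [a] is inserted between them. /kuektiamzukutad/ → kuekatiamzukutad.
Rule 2 (high vowel syncope): /u/ is a high vowel flanked by voiceless consonants /k/ and /t/, so it deletes. /kuekatiamzukutad/ → kuekatiamzuktad.
Rule 3 (nasal place assimilation): /m/ precedes the alveolar consonant /z/, so it assimilates in place to [n]. /kuekatiamzuktad/ → kuekatianzuktad.
Rule 4 (final devoicing): /d/ is a voiced stop in word-final position, so it devoices to [t]. /kuekatianzuktad/ → kuekatianzuktat.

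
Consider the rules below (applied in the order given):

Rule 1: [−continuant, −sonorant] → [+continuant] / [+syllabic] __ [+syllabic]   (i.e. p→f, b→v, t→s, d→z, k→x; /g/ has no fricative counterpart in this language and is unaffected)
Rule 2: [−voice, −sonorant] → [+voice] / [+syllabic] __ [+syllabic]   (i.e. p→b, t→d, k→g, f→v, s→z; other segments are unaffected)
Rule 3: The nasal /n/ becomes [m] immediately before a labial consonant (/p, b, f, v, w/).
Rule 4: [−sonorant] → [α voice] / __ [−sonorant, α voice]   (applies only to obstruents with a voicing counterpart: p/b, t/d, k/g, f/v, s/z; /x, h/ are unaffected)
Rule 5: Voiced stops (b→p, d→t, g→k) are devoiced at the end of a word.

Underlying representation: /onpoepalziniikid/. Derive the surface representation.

Rule 1 (intervocalic spirantization): /p/ is a stop between vowels /e/ and /a/, so it spirantizes to the fricative [f]. /k/ is a stop between vowels /i/ and /i/, so it spirantizes to the fricative [x]. /onpoepalziniikid/ → onpoefalziniixid.
Rule 2 (intervocalic voicing): /f/ is a voiceless obstruent between vowels /e/ and /a/, so it voices to [v]. /onpoefalziniixid/ → onpoevalziniixid.
Rule 3 (nasal place assimilation): /n/ precedes the labial consonant /p/, so it assimilates in place to [m]. /onpoevalziniixid/ → ompoevalziniixid.
Rule 4 (regressive voicing assimilation): no segment meets the environment; /ompoevalziniixid/ is unchanged.
Rule 5 (final devoicing): /d/ is a voiced stop in word-final position, so it devoices to [t]. /ompoevalziniixid/ → ompoevalziniixit.

ompoevalziniixit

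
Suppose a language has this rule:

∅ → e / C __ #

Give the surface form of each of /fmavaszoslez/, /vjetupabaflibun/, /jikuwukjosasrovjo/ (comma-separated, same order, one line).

/fmavaszoslez/: the form ends in the consonant /z/, so [e] is inserted word-finally. → [fmavaszosleze].
/vjetupabaflibun/: the form ends in the consonant /n/, so [e] is inserted word-finally. → [vjetupabaflibune].
/jikuwukjosasrovjo/: the rule's environment is not met; surfaces unchanged as [jikuwukjosasrovjo].

fmavaszosleze, vjetupabaflibune, jikuwukjosasrovjo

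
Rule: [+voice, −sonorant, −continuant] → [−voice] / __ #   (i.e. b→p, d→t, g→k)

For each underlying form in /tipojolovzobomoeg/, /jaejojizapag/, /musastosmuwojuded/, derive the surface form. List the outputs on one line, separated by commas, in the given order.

tipojolovzobomoek, jaejojizapak, musastosmuwojudet

/tipojolovzobomoeg/: /g/ is a voiced stop in word-final position, so it devoices to [k]. → [tipojolovzobomoek].
/jaejojizapag/: /g/ is a voiced stop in word-final position, so it devoices to [k]. → [jaejojizapak].
/musastosmuwojuded/: /d/ is a voiced stop in word-final position, so it devoices to [t]. → [musastosmuwojudet].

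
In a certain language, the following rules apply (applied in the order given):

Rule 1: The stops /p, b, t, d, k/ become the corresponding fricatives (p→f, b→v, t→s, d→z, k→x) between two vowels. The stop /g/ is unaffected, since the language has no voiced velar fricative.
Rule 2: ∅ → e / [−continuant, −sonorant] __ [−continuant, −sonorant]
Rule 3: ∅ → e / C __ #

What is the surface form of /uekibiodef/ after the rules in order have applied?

Rule 1 (intervocalic spirantization): /k/ is a stop between vowels /e/ and /i/, so it spirantizes to the fricative [x]. /b/ is a stop between vowels /i/ and /i/, so it spirantizes to the fricative [v]. /d/ is a stop between vowels /o/ and /e/, so it spirantizes to the fricative [z]. /uekibiodef/ → uexiviozef.
Rule 2 (stop-cluster e-epenthesis): no segment meets the environment; /uexiviozef/ is unchanged.
Rule 3 (final e-epenthesis): the form ends in the consonant /f/, so [e] is inserted word-finally. /uexiviozef/ → uexiviozefe.

uexiviozefe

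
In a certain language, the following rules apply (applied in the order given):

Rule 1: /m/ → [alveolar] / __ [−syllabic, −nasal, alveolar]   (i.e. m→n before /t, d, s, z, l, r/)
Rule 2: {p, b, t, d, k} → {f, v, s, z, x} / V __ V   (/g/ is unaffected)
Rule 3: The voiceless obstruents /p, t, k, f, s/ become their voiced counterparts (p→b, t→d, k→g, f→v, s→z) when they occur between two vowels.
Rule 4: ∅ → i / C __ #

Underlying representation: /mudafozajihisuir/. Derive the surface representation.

Rule 1 (nasal place assimilation): no segment meets the environment; /mudafozajihisuir/ is unchanged.
Rule 2 (intervocalic spirantization): /d/ is a stop between vowels /u/ and /a/, so it spirantizes to the fricative [z]. /mudafozajihisuir/ → muzafozajihisuir.
Rule 3 (intervocalic voicing): /f/ is a voiceless obstruent between vowels /a/ and /o/, so it voices to [v]. /s/ is a voiceless obstruent between vowels /i/ and /u/, so it voices to [z]. /muzafozajihisuir/ → muzavozajihizuir.
Rule 4 (final i-epenthesis): the form ends in the consonant /r/, so [i] is inserted word-finally. /muzavozajihizuir/ → muzavozajihizuiri.

muzavozajihizuiri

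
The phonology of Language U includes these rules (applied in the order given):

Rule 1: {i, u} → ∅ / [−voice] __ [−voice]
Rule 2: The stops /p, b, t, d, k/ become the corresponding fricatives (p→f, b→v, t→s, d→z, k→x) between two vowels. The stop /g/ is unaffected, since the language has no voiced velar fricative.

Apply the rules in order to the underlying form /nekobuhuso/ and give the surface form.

nexovuhso

Rule 1 (high vowel syncope): /u/ is a high vowel flanked by voiceless consonants /h/ and /s/, so it deletes. /nekobuhuso/ → nekobuhso.
Rule 2 (intervocalic spirantization): /k/ is a stop between vowels /e/ and /o/, so it spirantizes to the fricative [x]. /b/ is a stop between vowels /o/ and /u/, so it spirantizes to the fricative [v]. /nekobuhso/ → nexovuhso.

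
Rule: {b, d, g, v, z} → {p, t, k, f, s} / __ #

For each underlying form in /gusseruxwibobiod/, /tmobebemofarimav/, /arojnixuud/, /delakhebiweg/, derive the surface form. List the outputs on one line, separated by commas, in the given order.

/gusseruxwibobiod/: /d/ is a voiced obstruent in word-final position, so it devoices to [t]. → [gusseruxwibobiot].
/tmobebemofarimav/: /v/ is a voiced obstruent in word-final position, so it devoices to [f]. → [tmobebemofarimaf].
/arojnixuud/: /d/ is a voiced obstruent in word-final position, so it devoices to [t]. → [arojnixuut].
/delakhebiweg/: /g/ is a voiced obstruent in word-final position, so it devoices to [k]. → [delakhebiwek].

gusseruxwibobiot, tmobebemofarimaf, arojnixuut, delakhebiwek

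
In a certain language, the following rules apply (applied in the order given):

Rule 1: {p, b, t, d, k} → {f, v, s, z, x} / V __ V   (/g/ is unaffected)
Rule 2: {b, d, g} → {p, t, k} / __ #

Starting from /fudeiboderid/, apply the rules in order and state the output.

fuzeivozerit

Rule 1 (intervocalic spirantization): /d/ is a stop between vowels /u/ and /e/, so it spirantizes to the fricative [z]. /b/ is a stop between vowels /i/ and /o/, so it spirantizes to the fricative [v]. /d/ is a stop between vowels /o/ and /e/, so it spirantizes to the fricative [z]. /fudeiboderid/ → fuzeivozerid.
Rule 2 (final devoicing): /d/ is a voiced stop in word-final position, so it devoices to [t]. /fuzeivozerid/ → fuzeivozerit.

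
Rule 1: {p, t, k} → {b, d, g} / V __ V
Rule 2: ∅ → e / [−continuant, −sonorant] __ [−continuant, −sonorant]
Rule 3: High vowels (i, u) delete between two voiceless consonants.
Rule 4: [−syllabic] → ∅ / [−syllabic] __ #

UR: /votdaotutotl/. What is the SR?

votedaodudot

Rule 1 (intervocalic voicing): /t/ is a voiceless stop between vowels /o/ and /u/, so it voices to [d]. /t/ is a voiceless stop between vowels /u/ and /o/, so it voices to [d]. /votdaotutotl/ → votdaodudotl.
Rule 2 (stop-cluster e-epenthesis): /t/ and /d/ form a stop–stop cluster, so [e] is inserted between them. /votdaodudotl/ → votedaodudotl.
Rule 3 (high vowel syncope): no segment meets the environment; /votedaodudotl/ is unchanged.
Rule 4 (final cluster simplification): /l/ is the second consonant of a word-final cluster /tl/, so it deletes. /votedaodudotl/ → votedaodudot.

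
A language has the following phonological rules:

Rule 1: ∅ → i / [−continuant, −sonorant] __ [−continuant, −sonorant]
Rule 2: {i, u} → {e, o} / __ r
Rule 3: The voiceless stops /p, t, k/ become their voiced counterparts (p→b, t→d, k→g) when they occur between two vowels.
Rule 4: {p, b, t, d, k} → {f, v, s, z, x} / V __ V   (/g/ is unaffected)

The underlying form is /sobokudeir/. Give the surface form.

Rule 1 (stop-cluster i-epenthesis): no segment meets the environment; /sobokudeir/ is unchanged.
Rule 2 (pre-rhotic lowering): /i/ is a high vowel immediately before /r/, so it lowers to [e]. /sobokudeir/ → sobokudeer.
Rule 3 (intervocalic voicing): /k/ is a voiceless stop between vowels /o/ and /u/, so it voices to [g]. /sobokudeer/ → sobogudeer.
Rule 4 (intervocalic spirantization): /b/ is a stop between vowels /o/ and /o/, so it spirantizes to the fricative [v]. /d/ is a stop between vowels /u/ and /e/, so it spirantizes to the fricative [z]. /sobogudeer/ → sovoguzeer.

sovoguzeer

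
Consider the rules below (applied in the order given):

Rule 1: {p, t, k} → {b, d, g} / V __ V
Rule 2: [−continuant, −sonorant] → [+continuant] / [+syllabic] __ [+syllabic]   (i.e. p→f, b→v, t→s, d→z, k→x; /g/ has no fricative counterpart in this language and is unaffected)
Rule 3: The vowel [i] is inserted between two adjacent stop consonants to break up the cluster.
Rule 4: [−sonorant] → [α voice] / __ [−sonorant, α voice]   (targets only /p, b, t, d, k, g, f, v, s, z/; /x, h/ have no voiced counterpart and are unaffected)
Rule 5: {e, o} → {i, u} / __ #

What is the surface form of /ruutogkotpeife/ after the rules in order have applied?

ruuzogikotipeifi

Rule 1 (intervocalic voicing): /t/ is a voiceless stop between vowels /u/ and /o/, so it voices to [d]. /ruutogkotpeife/ → ruudogkotpeife.
Rule 2 (intervocalic spirantization): /d/ is a stop between vowels /u/ and /o/, so it spirantizes to the fricative [z]. /ruudogkotpeife/ → ruuzogkotpeife.
Rule 3 (stop-cluster i-epenthesis): /g/ and /k/ form a stop–stop cluster, so [i] is inserted between them. /t/ and /p/ form a stop–stop cluster, so [i] is inserted between them. /ruuzogkotpeife/ → ruuzogikotipeife.
Rule 4 (regressive voicing assimilation): no segment meets the environment; /ruuzogikotipeife/ is unchanged.
Rule 5 (final vowel raising): /e/ is a mid vowel in word-final position, so it raises to [i]. /ruuzogikotipeife/ → ruuzogikotipeifi.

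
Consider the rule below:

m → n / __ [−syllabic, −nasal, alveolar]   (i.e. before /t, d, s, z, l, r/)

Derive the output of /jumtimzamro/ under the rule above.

/m/ precedes the alveolar consonant /t/, so it assimilates in place to [n].
/m/ precedes the alveolar consonant /z/, so it assimilates in place to [n].
/m/ precedes the alveolar consonant /r/, so it assimilates in place to [n].
Surface form: [juntinzanro].

juntinzanro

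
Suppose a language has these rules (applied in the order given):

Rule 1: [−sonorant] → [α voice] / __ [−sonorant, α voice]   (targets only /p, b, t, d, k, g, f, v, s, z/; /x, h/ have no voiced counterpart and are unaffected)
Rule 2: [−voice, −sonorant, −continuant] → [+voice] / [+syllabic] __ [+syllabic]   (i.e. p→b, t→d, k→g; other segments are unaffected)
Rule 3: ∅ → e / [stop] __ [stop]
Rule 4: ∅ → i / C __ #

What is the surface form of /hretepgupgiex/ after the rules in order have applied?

hredebegubegiexi

Rule 1 (regressive voicing assimilation): /p/ precedes the voiced obstruent /g/, so it voices to [b] by assimilation. /p/ precedes the voiced obstruent /g/, so it voices to [b] by assimilation. /hretepgupgiex/ → hretebgubgiex.
Rule 2 (intervocalic voicing): /t/ is a voiceless stop between vowels /e/ and /e/, so it voices to [d]. /hretebgubgiex/ → hredebgubgiex.
Rule 3 (stop-cluster e-epenthesis): /b/ and /g/ form a stop–stop cluster, so [e] is inserted between them. /b/ and /g/ form a stop–stop cluster, so [e] is inserted between them. /hredebgubgiex/ → hredebegubegiex.
Rule 4 (final i-epenthesis): the form ends in the consonant /x/, so [i] is inserted word-finally. /hredebegubegiex/ → hredebegubegiexi.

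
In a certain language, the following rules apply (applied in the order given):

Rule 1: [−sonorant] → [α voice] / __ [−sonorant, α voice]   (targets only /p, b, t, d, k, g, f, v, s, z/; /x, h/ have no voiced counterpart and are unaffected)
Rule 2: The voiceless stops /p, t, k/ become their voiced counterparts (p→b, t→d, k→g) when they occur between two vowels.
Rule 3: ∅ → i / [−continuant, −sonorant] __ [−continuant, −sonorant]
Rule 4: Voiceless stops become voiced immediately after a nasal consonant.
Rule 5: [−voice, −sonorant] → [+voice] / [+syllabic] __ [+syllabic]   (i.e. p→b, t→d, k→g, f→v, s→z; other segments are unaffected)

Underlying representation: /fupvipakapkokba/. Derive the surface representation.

fubvibagabigogiba

Rule 1 (regressive voicing assimilation): /p/ precedes the voiced obstruent /v/, so it voices to [b] by assimilation. /k/ precedes the voiced obstruent /b/, so it voices to [g] by assimilation. /fupvipakapkokba/ → fubvipakapkogba.
Rule 2 (intervocalic voicing): /p/ is a voiceless stop between vowels /i/ and /a/, so it voices to [b]. /k/ is a voiceless stop between vowels /a/ and /a/, so it voices to [g]. /fubvipakapkogba/ → fubvibagapkogba.
Rule 3 (stop-cluster i-epenthesis): /p/ and /k/ form a stop–stop cluster, so [i] is inserted between them. /g/ and /b/ form a stop–stop cluster, so [i] is inserted between them. /fubvibagapkogba/ → fubvibagapikogiba.
Rule 4 (post-nasal voicing): no segment meets the environment; /fubvibagapikogiba/ is unchanged.
Rule 5 (intervocalic voicing): /p/ is a voiceless obstruent between vowels /a/ and /i/, so it voices to [b]. /k/ is a voiceless obstruent between vowels /i/ and /o/, so it voices to [g]. /fubvibagapikogiba/ → fubvibagabigogiba.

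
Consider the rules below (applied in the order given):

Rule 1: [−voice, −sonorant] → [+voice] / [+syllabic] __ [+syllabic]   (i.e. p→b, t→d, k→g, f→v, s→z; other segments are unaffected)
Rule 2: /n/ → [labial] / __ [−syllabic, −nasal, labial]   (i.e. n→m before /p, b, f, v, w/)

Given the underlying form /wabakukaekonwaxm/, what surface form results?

Rule 1 (intervocalic voicing): /k/ is a voiceless obstruent between vowels /a/ and /u/, so it voices to [g]. /k/ is a voiceless obstruent between vowels /u/ and /a/, so it voices to [g]. /k/ is a voiceless obstruent between vowels /e/ and /o/, so it voices to [g]. /wabakukaekonwaxm/ → wabagugaegonwaxm.
Rule 2 (nasal place assimilation): /n/ precedes the labial consonant /w/, so it assimilates in place to [m]. /wabagugaegonwaxm/ → wabagugaegomwaxm.

wabagugaegomwaxm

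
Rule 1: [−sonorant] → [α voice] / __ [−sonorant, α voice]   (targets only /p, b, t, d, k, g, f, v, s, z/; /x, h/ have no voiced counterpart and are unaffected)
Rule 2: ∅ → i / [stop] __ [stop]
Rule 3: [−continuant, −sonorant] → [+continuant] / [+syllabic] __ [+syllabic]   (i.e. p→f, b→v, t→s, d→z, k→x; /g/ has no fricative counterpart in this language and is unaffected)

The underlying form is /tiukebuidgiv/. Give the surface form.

tiuxevuizigiv

Rule 1 (regressive voicing assimilation): no segment meets the environment; /tiukebuidgiv/ is unchanged.
Rule 2 (stop-cluster i-epenthesis): /d/ and /g/ form a stop–stop cluster, so [i] is inserted between them. /tiukebuidgiv/ → tiukebuidigiv.
Rule 3 (intervocalic spirantization): /k/ is a stop between vowels /u/ and /e/, so it spirantizes to the fricative [x]. /b/ is a stop between vowels /e/ and /u/, so it spirantizes to the fricative [v]. /d/ is a stop between vowels /i/ and /i/, so it spirantizes to the fricative [z]. /tiukebuidigiv/ → tiuxevuizigiv.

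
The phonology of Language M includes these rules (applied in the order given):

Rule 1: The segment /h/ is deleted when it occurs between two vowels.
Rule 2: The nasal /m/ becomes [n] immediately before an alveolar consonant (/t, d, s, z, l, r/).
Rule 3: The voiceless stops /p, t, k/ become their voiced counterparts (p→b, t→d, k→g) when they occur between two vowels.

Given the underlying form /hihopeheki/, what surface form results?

Rule 1 (intervocalic h-deletion): /h/ occurs between vowels /i/ and /o/, so it deletes. /h/ occurs between vowels /e/ and /e/, so it deletes. /hihopeheki/ → hiopeeki.
Rule 2 (nasal place assimilation): no segment meets the environment; /hiopeeki/ is unchanged.
Rule 3 (intervocalic voicing): /p/ is a voiceless stop between vowels /o/ and /e/, so it voices to [b]. /k/ is a voiceless stop between vowels /e/ and /i/, so it voices to [g]. /hiopeeki/ → hiobeegi.

hiobeegi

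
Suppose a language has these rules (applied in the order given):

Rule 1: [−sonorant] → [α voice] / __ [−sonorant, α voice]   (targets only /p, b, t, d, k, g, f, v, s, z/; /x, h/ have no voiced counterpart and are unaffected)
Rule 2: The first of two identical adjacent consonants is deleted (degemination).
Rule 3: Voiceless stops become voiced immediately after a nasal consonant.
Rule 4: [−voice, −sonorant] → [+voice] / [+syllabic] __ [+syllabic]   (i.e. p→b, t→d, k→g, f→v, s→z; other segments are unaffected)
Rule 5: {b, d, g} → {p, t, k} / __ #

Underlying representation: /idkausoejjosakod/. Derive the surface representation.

itkauzoejozagot

Rule 1 (regressive voicing assimilation): /d/ precedes the voiceless obstruent /k/, so it devoices to [t] by assimilation. /idkausoejjosakod/ → itkausoejjosakod.
Rule 2 (degemination): /jj/ is a geminate; the first /j/ deletes. /itkausoejjosakod/ → itkausoejosakod.
Rule 3 (post-nasal voicing): no segment meets the environment; /itkausoejosakod/ is unchanged.
Rule 4 (intervocalic voicing): /s/ is a voiceless obstruent between vowels /u/ and /o/, so it voices to [z]. /s/ is a voiceless obstruent between vowels /o/ and /a/, so it voices to [z]. /k/ is a voiceless obstruent between vowels /a/ and /o/, so it voices to [g]. /itkausoejosakod/ → itkauzoejozagod.
Rule 5 (final devoicing): /d/ is a voiced stop in word-final position, so it devoices to [t]. /itkauzoejozagod/ → itkauzoejozagot.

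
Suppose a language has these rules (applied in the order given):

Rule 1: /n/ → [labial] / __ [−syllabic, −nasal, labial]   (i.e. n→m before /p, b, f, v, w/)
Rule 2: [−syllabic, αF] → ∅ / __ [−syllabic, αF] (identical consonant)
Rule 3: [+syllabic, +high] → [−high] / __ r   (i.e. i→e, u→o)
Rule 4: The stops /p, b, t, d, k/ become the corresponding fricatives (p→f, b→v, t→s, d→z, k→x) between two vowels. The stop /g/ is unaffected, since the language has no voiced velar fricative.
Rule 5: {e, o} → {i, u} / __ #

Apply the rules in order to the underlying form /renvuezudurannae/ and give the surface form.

remvuezuzoranai

Rule 1 (nasal place assimilation): /n/ precedes the labial consonant /v/, so it assimilates in place to [m]. /renvuezudurannae/ → remvuezudurannae.
Rule 2 (degemination): /nn/ is a geminate; the first /n/ deletes. /remvuezudurannae/ → remvuezuduranae.
Rule 3 (pre-rhotic lowering): /u/ is a high vowel immediately before /r/, so it lowers to [o]. /remvuezuduranae/ → remvuezudoranae.
Rule 4 (intervocalic spirantization): /d/ is a stop between vowels /u/ and /o/, so it spirantizes to the fricative [z]. /remvuezudoranae/ → remvuezuzoranae.
Rule 5 (final vowel raising): /e/ is a mid vowel in word-final position, so it raises to [i]. /remvuezuzoranae/ → remvuezuzoranai.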